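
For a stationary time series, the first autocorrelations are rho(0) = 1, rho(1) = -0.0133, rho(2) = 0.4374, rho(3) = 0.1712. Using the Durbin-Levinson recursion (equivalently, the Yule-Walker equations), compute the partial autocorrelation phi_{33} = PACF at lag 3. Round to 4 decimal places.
\phi_{33} = 0.2230

The PACF at lag k is phi_{kk}, the last component of the solution
to the Yule-Walker system G_k phi = r_k where
  (G_k)_{ij} = rho(|i - j|), (r_k)_i = rho(i), i,j = 1..k.
Equivalently, Durbin-Levinson gives phi_{kk} iteratively:
  phi_{11} = rho(1)
  phi_{kk} = [rho(k) - sum_{j=1..k-1} phi_{k-1,j} rho(k-j)]
            / [1 - sum_{j=1..k-1} phi_{k-1,j} rho(j)],
  phi_{k,j} = phi_{k-1,j} - phi_{kk} phi_{k-1,k-j},  j = 1..k-1.
Step k = 1:
  phi_11 = rho(1) = -0.0133.
Step k = 2:
  phi_22 = [rho(2) - phi_11 rho(1)] / [1 - phi_11 rho(1)] = [0.4374 - (-0.0133)(-0.0133)] / [1 - (-0.0133)(-0.0133)]
         = 0.43722311 / 0.99982311 = 0.4373.
  Update: phi_21 = phi_11 - phi_22 phi_11 = -0.0133 - (0.4373)(-0.0133) = -0.007484.
Step k = 3:
  phi_33 = [rho(3) - phi_21 rho(2) - phi_22 rho(1)] / [1 - phi_21 rho(1) - phi_22 rho(2)]
    numerator   = 0.1712 - (-0.007484)(0.4374) - (0.4373)(-0.0133) = 0.18028956
    denominator = 1 - (-0.007484)(-0.0133) - (0.4373)(0.4374) = 0.80862524
  phi_33 = 0.18028956 / 0.80862524 = 0.223.
Therefore phi_{33} = 0.2230.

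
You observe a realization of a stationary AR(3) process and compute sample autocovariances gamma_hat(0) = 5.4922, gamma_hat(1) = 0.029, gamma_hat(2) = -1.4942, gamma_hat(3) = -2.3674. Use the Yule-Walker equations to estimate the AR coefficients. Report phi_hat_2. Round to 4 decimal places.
\hat\phi_{2} = -0.2690

The Yule-Walker equations for an AR(p) process read, in matrix form,
  Gamma_p phi = r_p,   with   (Gamma_p)_{ij} = gamma(|i - j|),
                       (r_p)_i = gamma(i),   i,j = 1..p.
Substitute the sample gammas (Toeplitz matrix and right-hand side of size 3):
  Gamma_p = [[5.4922, 0.029, -1.4942], [0.029, 5.4922, 0.029], [-1.4942, 0.029, 5.4922]]
  r_p     = [0.029, -1.4942, -2.3674]
Written out (R1..R3):
  (R1) 5.4922 phi_1 + 0.029 phi_2 - 1.4942 phi_3 = 0.029
  (R2) 0.029 phi_1 + 5.4922 phi_2 + 0.029 phi_3 = -1.4942
  (R3) -1.4942 phi_1 + 0.029 phi_2 + 5.4922 phi_3 = -2.3674
Gaussian elimination:
  R2 <- R2 - (0.029/5.4922) R1 = R2 - (0.00528) R1:  5.492047 phi_2 + 0.03689 phi_3 = -1.494353
  R3 <- R3 - (-1.4942/5.4922) R1 = R3 - (-0.272059) R1:  0.03689 phi_2 + 5.08569 phi_3 = -2.35951
  R3 <- R3 - (0.03689/5.492047) R2 = R3 - (0.006717) R2:  5.085442 phi_3 = -2.349473
Back-substitution:
  phi_hat_3 = -2.349473 / 5.085442 = -0.462
  phi_hat_2 = (-1.494353 - (0.03689)(-0.462)) / 5.492047 = -0.268991
  phi_hat_1 = (0.029 - (0.029)(-0.268991) - (-1.4942)(-0.462)) / 5.4922 = -0.11899
So phi_hat = [-0.1190, -0.2690, -0.4620].
Therefore phi_hat_2 = -0.2690.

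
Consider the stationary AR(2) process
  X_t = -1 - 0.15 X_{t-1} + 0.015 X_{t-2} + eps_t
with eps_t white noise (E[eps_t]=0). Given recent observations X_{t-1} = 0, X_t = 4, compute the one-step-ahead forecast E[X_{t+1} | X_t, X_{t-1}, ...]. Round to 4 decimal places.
E[X_{t+1} \mid \mathcal F_t] = -1.6000

For an AR(p) model X_t = c + sum_i phi_i X_{t-i} + eps_t, the
one-step-ahead conditional mean is
  E[X_{t+1} | X_t, ...] = c + sum_i phi_i X_{t+1-i}.
Substitute known values:
  E[X_{t+1} | ...] = -1 + (-0.15) * (4) + (0.015) * (0)
                   = -1.6000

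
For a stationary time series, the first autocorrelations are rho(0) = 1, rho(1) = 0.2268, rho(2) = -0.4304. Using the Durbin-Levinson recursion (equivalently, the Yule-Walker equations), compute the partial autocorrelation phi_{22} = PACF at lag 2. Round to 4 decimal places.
\phi_{22} = -0.5080

The PACF at lag k is phi_{kk}, the last component of the solution
to the Yule-Walker system G_k phi = r_k where
  (G_k)_{ij} = rho(|i - j|), (r_k)_i = rho(i), i,j = 1..k.
Equivalently, Durbin-Levinson gives phi_{kk} iteratively:
  phi_{11} = rho(1)
  phi_{kk} = [rho(k) - sum_{j=1..k-1} phi_{k-1,j} rho(k-j)]
            / [1 - sum_{j=1..k-1} phi_{k-1,j} rho(j)],
  phi_{k,j} = phi_{k-1,j} - phi_{kk} phi_{k-1,k-j},  j = 1..k-1.
Step k = 1:
  phi_11 = rho(1) = 0.2268.
Step k = 2:
  phi_22 = [rho(2) - phi_11 rho(1)] / [1 - phi_11 rho(1)] = [-0.4304 - (0.2268)(0.2268)] / [1 - (0.2268)(0.2268)]
         = -0.48183824 / 0.94856176 = -0.508.
Therefore phi_{22} = -0.5080.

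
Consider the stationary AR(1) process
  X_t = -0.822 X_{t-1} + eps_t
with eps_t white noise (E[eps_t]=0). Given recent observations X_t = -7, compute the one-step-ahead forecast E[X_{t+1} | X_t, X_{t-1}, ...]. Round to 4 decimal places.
E[X_{t+1} \mid \mathcal F_t] = 5.7540

For an AR(p) model X_t = c + sum_i phi_i X_{t-i} + eps_t, the
one-step-ahead conditional mean is
  E[X_{t+1} | X_t, ...] = c + sum_i phi_i X_{t+1-i}.
Substitute known values:
  E[X_{t+1} | ...] = (-0.822) * (-7)
                   = 5.7540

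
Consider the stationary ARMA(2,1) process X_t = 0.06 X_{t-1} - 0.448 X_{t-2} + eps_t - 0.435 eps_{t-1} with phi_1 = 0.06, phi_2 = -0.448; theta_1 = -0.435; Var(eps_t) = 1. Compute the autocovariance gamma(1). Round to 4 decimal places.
\gamma(1) = -0.2405

Multiply the model equation by X_{t-k} and take expectations. With theta_0 = psi_0 = 1 and psi_j the MA(infinity) weights, this gives
  gamma(k) - sum_i phi_i gamma(k-i) = c_k,
  c_k = sigma^2 * sum_{j=k..q} theta_j psi_{j-k}   (c_k = 0 for k > q),
using gamma(-m) = gamma(m).
psi-weights needed (psi_j = theta_j + sum_i phi_i psi_{j-i}):
  psi_1 = theta_1 + phi_1 = -0.435 + (0.06) = -0.375
Right-hand sides:
  c_0 = sigma^2 (1 + theta_1 psi_1) = 1 * (1 + (-0.435)(-0.375)) = 1 * 1.163125 = 1.163125
  c_1 = sigma^2 theta_1 = 1 * (-0.435) = -0.435
  c_2 = 0
Equations for k = 0, 1, 2 (AR order 2, c_2 = 0):
  (E0) gamma(0) = phi_1 gamma(1) + phi_2 gamma(2) + c_0
  (E1) gamma(1) = phi_1 gamma(0) + phi_2 gamma(1) + c_1
  (E2) gamma(2) = phi_1 gamma(1) + phi_2 gamma(0)
From (E1): gamma(1) = A gamma(0) + B with
  A = phi_1 / (1 - phi_2) = 0.06 / 1.448 = 0.041436,   B = c_1 / (1 - phi_2) = -0.435 / 1.448 = -0.300414.
Insert (E2) into (E0): gamma(0) (1 - phi_2^2) = phi_1 (1 + phi_2) gamma(1) + c_0.
  phi_1 (1 + phi_2) = (0.06)(0.552) = 0.03312,   1 - phi_2^2 = 0.799296.
Replace gamma(1) by A gamma(0) + B and collect gamma(0):
  gamma(0) [0.799296 - (0.03312)(0.041436)] = (0.03312)(-0.300414) + 1.163125
  gamma(0) * 0.797924 = 1.153175
  gamma(0) = 1.153175 / 0.797924 = 1.44522.
  gamma(1) = A gamma(0) + B = (0.041436)(1.44522) + (-0.300414) = -0.24053.
Therefore gamma(1) = -0.2405 (to 4 decimal places).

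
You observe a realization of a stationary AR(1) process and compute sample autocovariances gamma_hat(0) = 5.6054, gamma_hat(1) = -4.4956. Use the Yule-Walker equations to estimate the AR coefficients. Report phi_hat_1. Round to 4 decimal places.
\hat\phi_{1} = -0.8020

The Yule-Walker equations for an AR(p) process read, in matrix form,
  Gamma_p phi = r_p,   with   (Gamma_p)_{ij} = gamma(|i - j|),
                       (r_p)_i = gamma(i),   i,j = 1..p.
Substitute the sample gammas (Toeplitz matrix and right-hand side of size 1):
  Gamma_p = [[5.6054]]
  r_p     = [-4.4956]
With p = 1 this is the single equation gamma(0) phi_1 = gamma(1):
  phi_hat_1 = gamma(1) / gamma(0) = -4.4956 / 5.6054 = -0.8020.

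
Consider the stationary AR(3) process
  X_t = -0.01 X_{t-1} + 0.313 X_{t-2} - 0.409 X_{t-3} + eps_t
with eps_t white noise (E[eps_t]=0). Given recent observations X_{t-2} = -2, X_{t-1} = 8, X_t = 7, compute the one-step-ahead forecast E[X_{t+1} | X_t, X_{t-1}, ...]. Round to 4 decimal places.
E[X_{t+1} \mid \mathcal F_t] = 3.2520

For an AR(p) model X_t = c + sum_i phi_i X_{t-i} + eps_t, the
one-step-ahead conditional mean is
  E[X_{t+1} | X_t, ...] = c + sum_i phi_i X_{t+1-i}.
Substitute known values:
  E[X_{t+1} | ...] = (-0.01) * (7) + (0.313) * (8) + (-0.409) * (-2)
                   = 3.2520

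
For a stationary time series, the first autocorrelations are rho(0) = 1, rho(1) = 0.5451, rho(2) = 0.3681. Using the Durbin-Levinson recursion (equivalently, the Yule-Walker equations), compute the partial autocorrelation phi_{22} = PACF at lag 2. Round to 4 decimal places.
\phi_{22} = 0.1010

The PACF at lag k is phi_{kk}, the last component of the solution
to the Yule-Walker system G_k phi = r_k where
  (G_k)_{ij} = rho(|i - j|), (r_k)_i = rho(i), i,j = 1..k.
Equivalently, Durbin-Levinson gives phi_{kk} iteratively:
  phi_{11} = rho(1)
  phi_{kk} = [rho(k) - sum_{j=1..k-1} phi_{k-1,j} rho(k-j)]
            / [1 - sum_{j=1..k-1} phi_{k-1,j} rho(j)],
  phi_{k,j} = phi_{k-1,j} - phi_{kk} phi_{k-1,k-j},  j = 1..k-1.
Step k = 1:
  phi_11 = rho(1) = 0.5451.
Step k = 2:
  phi_22 = [rho(2) - phi_11 rho(1)] / [1 - phi_11 rho(1)] = [0.3681 - (0.5451)(0.5451)] / [1 - (0.5451)(0.5451)]
         = 0.07096599 / 0.70286599 = 0.101.
Therefore phi_{22} = 0.1010.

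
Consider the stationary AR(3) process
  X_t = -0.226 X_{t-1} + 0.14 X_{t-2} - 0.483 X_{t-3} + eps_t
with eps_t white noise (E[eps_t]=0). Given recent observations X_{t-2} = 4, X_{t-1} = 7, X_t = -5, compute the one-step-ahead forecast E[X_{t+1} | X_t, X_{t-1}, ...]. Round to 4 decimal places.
E[X_{t+1} \mid \mathcal F_t] = 0.1780

For an AR(p) model X_t = c + sum_i phi_i X_{t-i} + eps_t, the
one-step-ahead conditional mean is
  E[X_{t+1} | X_t, ...] = c + sum_i phi_i X_{t+1-i}.
Substitute known values:
  E[X_{t+1} | ...] = (-0.226) * (-5) + (0.14) * (7) + (-0.483) * (4)
                   = 0.1780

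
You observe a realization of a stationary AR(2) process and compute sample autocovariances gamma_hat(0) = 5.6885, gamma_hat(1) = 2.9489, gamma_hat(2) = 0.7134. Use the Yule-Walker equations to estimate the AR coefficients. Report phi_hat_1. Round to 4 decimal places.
\hat\phi_{1} = 0.6200

The Yule-Walker equations for an AR(p) process read, in matrix form,
  Gamma_p phi = r_p,   with   (Gamma_p)_{ij} = gamma(|i - j|),
                       (r_p)_i = gamma(i),   i,j = 1..p.
Substitute the sample gammas (Toeplitz matrix and right-hand side of size 2):
  Gamma_p = [[5.6885, 2.9489], [2.9489, 5.6885]]
  r_p     = [2.9489, 0.7134]
Written out:
  5.6885 phi_1 + 2.9489 phi_2 = 2.9489
  2.9489 phi_1 + 5.6885 phi_2 = 0.7134
Solve by Cramer's rule:
  det = gamma(0)^2 - gamma(1)^2 = (5.6885)^2 - (2.9489)^2 = 32.35903225 - 8.69601121 = 23.66302104
  phi_hat_1 = [gamma(1) gamma(0) - gamma(1) gamma(2)] / det = [(2.9489)(5.6885) - (2.9489)(0.7134)] / 23.66302104 = 14.67107239 / 23.66302104 = 0.62
  phi_hat_2 = [gamma(0) gamma(2) - gamma(1)^2] / det = [(5.6885)(0.7134) - (2.9489)^2] / 23.66302104 = -4.63783531 / 23.66302104 = -0.196
So phi_hat = [0.6200, -0.1960].
Therefore phi_hat_1 = 0.6200.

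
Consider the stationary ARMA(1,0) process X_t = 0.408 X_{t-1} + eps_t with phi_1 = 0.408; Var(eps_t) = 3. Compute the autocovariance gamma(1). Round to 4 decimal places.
\gamma(1) = 1.4684

Multiply the model equation by X_{t-k} and take expectations. With theta_0 = psi_0 = 1 and psi_j the MA(infinity) weights, this gives
  gamma(k) - sum_i phi_i gamma(k-i) = c_k,
  c_k = sigma^2 * sum_{j=k..q} theta_j psi_{j-k}   (c_k = 0 for k > q),
using gamma(-m) = gamma(m).
Pure AR (q = 0): c_0 = sigma^2 = 3, c_k = 0 for k >= 1.
Equations for k = 0 and k = 1 (AR order 1):
  gamma(0) = phi_1 gamma(1) + c_0
  gamma(1) = phi_1 gamma(0) + c_1
Substituting the second into the first: gamma(0) (1 - phi_1^2) = c_0 + phi_1 c_1, so
  gamma(0) = c_0 / (1 - phi_1^2) = 3 / (1 - (0.408)^2) = 3 / 0.833536 = 3.599125.
  gamma(1) = phi_1 gamma(0) = (0.408)(3.599125) = 1.468443.
Therefore gamma(1) = 1.4684 (to 4 decimal places).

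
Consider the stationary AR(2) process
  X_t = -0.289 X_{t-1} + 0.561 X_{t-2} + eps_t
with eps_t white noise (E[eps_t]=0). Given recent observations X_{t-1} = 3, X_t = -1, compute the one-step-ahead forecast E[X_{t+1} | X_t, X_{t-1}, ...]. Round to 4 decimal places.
E[X_{t+1} \mid \mathcal F_t] = 1.9720

For an AR(p) model X_t = c + sum_i phi_i X_{t-i} + eps_t, the
one-step-ahead conditional mean is
  E[X_{t+1} | X_t, ...] = c + sum_i phi_i X_{t+1-i}.
Substitute known values:
  E[X_{t+1} | ...] = (-0.289) * (-1) + (0.561) * (3)
                   = 1.9720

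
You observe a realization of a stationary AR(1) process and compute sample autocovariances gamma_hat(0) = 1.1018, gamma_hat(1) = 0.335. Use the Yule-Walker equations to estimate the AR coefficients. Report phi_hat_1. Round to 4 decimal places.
\hat\phi_{1} = 0.3040

The Yule-Walker equations for an AR(p) process read, in matrix form,
  Gamma_p phi = r_p,   with   (Gamma_p)_{ij} = gamma(|i - j|),
                       (r_p)_i = gamma(i),   i,j = 1..p.
Substitute the sample gammas (Toeplitz matrix and right-hand side of size 1):
  Gamma_p = [[1.1018]]
  r_p     = [0.335]
With p = 1 this is the single equation gamma(0) phi_1 = gamma(1):
  phi_hat_1 = gamma(1) / gamma(0) = 0.335 / 1.1018 = 0.3040.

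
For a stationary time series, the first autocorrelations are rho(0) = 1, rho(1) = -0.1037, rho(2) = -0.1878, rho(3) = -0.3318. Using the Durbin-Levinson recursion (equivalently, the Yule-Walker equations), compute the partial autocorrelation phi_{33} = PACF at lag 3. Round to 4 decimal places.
\phi_{33} = -0.3960

The PACF at lag k is phi_{kk}, the last component of the solution
to the Yule-Walker system G_k phi = r_k where
  (G_k)_{ij} = rho(|i - j|), (r_k)_i = rho(i), i,j = 1..k.
Equivalently, Durbin-Levinson gives phi_{kk} iteratively:
  phi_{11} = rho(1)
  phi_{kk} = [rho(k) - sum_{j=1..k-1} phi_{k-1,j} rho(k-j)]
            / [1 - sum_{j=1..k-1} phi_{k-1,j} rho(j)],
  phi_{k,j} = phi_{k-1,j} - phi_{kk} phi_{k-1,k-j},  j = 1..k-1.
Step k = 1:
  phi_11 = rho(1) = -0.1037.
Step k = 2:
  phi_22 = [rho(2) - phi_11 rho(1)] / [1 - phi_11 rho(1)] = [-0.1878 - (-0.1037)(-0.1037)] / [1 - (-0.1037)(-0.1037)]
         = -0.19855369 / 0.98924631 = -0.200712.
  Update: phi_21 = phi_11 - phi_22 phi_11 = -0.1037 - (-0.200712)(-0.1037) = -0.124514.
Step k = 3:
  phi_33 = [rho(3) - phi_21 rho(2) - phi_22 rho(1)] / [1 - phi_21 rho(1) - phi_22 rho(2)]
    numerator   = -0.3318 - (-0.124514)(-0.1878) - (-0.200712)(-0.1037) = -0.37599754
    denominator = 1 - (-0.124514)(-0.1037) - (-0.200712)(-0.1878) = 0.94939418
  phi_33 = -0.37599754 / 0.94939418 = -0.396.
Therefore phi_{33} = -0.3960.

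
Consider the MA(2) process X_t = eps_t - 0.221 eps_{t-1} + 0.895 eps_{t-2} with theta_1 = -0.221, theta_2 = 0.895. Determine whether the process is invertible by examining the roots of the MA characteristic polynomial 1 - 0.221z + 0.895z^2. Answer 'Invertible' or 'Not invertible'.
\text{Invertible}

The MA(q) characteristic polynomial is P(z) = 1 - 0.221z + 0.895z^2.
Invertibility requires all roots to lie outside the unit circle, i.e. |z| > 1 for every root.
Set 1 + (-0.221) z + (0.895) z^2 = 0, i.e. a z^2 + b z + c = 0 with a = 0.895, b = -0.221, c = 1.
Discriminant D = b^2 - 4ac = (-0.221)^2 - 4*(0.895)*1 = 0.048841 - (3.58) = -3.531159.
D < 0, so the roots are the complex-conjugate pair z = (-b +/- i sqrt(-D)) / (2a) = 0.1235 +/- 1.0498i.
For a conjugate pair |z|^2 = z * conj(z) = (product of roots) = c/a = 1/(0.895) = 1.117318, so |z| = sqrt(1.117318) = 1.057 for both roots.
Moduli of all roots: 1.0570, 1.0570.
All moduli strictly greater than 1? Yes.
Verdict: Invertible.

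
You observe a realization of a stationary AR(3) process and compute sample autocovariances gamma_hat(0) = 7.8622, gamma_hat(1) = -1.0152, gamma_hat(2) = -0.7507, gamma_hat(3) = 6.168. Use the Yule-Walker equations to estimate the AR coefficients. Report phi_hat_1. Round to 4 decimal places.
\hat\phi_{1} = -0.0550

The Yule-Walker equations for an AR(p) process read, in matrix form,
  Gamma_p phi = r_p,   with   (Gamma_p)_{ij} = gamma(|i - j|),
                       (r_p)_i = gamma(i),   i,j = 1..p.
Substitute the sample gammas (Toeplitz matrix and right-hand side of size 3):
  Gamma_p = [[7.8622, -1.0152, -0.7507], [-1.0152, 7.8622, -1.0152], [-0.7507, -1.0152, 7.8622]]
  r_p     = [-1.0152, -0.7507, 6.168]
Written out (R1..R3):
  (R1) 7.8622 phi_1 - 1.0152 phi_2 - 0.7507 phi_3 = -1.0152
  (R2) -1.0152 phi_1 + 7.8622 phi_2 - 1.0152 phi_3 = -0.7507
  (R3) -0.7507 phi_1 - 1.0152 phi_2 + 7.8622 phi_3 = 6.168
Gaussian elimination:
  R2 <- R2 - (-1.0152/7.8622) R1 = R2 - (-0.129124) R1:  7.731113 phi_2 - 1.112134 phi_3 = -0.881787
  R3 <- R3 - (-0.7507/7.8622) R1 = R3 - (-0.095482) R1:  -1.112134 phi_2 + 7.790522 phi_3 = 6.071066
  R3 <- R3 - (-1.112134/7.731113) R2 = R3 - (-0.143852) R2:  7.630539 phi_3 = 5.94422
Back-substitution:
  phi_hat_3 = 5.94422 / 7.630539 = 0.779004
  phi_hat_2 = (-0.881787 - (-1.112134)(0.779004)) / 7.731113 = -0.001996
  phi_hat_1 = (-1.0152 - (-1.0152)(-0.001996) - (-0.7507)(0.779004)) / 7.8622 = -0.055001
So phi_hat = [-0.0550, -0.0020, 0.7790].
Therefore phi_hat_1 = -0.0550.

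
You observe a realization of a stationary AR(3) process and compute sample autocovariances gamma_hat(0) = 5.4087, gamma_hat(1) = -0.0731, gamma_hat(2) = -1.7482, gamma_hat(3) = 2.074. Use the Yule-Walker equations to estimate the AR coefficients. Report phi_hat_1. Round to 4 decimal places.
\hat\phi_{1} = 0.1170

The Yule-Walker equations for an AR(p) process read, in matrix form,
  Gamma_p phi = r_p,   with   (Gamma_p)_{ij} = gamma(|i - j|),
                       (r_p)_i = gamma(i),   i,j = 1..p.
Substitute the sample gammas (Toeplitz matrix and right-hand side of size 3):
  Gamma_p = [[5.4087, -0.0731, -1.7482], [-0.0731, 5.4087, -0.0731], [-1.7482, -0.0731, 5.4087]]
  r_p     = [-0.0731, -1.7482, 2.074]
Written out (R1..R3):
  (R1) 5.4087 phi_1 - 0.0731 phi_2 - 1.7482 phi_3 = -0.0731
  (R2) -0.0731 phi_1 + 5.4087 phi_2 - 0.0731 phi_3 = -1.7482
  (R3) -1.7482 phi_1 - 0.0731 phi_2 + 5.4087 phi_3 = 2.074
Gaussian elimination:
  R2 <- R2 - (-0.0731/5.4087) R1 = R2 - (-0.013515) R1:  5.407712 phi_2 - 0.096727 phi_3 = -1.749188
  R3 <- R3 - (-1.7482/5.4087) R1 = R3 - (-0.32322) R1:  -0.096727 phi_2 + 4.843647 phi_3 = 2.050373
  R3 <- R3 - (-0.096727/5.407712) R2 = R3 - (-0.017887) R2:  4.841917 phi_3 = 2.019085
Back-substitution:
  phi_hat_3 = 2.019085 / 4.841917 = 0.417001
  phi_hat_2 = (-1.749188 - (-0.096727)(0.417001)) / 5.407712 = -0.316003
  phi_hat_1 = (-0.0731 - (-0.0731)(-0.316003) - (-1.7482)(0.417001)) / 5.4087 = 0.116997
So phi_hat = [0.1170, -0.3160, 0.4170].
Therefore phi_hat_1 = 0.1170.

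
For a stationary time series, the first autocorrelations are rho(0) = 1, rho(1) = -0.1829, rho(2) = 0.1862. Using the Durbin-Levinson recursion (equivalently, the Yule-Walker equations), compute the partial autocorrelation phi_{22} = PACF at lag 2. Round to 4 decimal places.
\phi_{22} = 0.1580

The PACF at lag k is phi_{kk}, the last component of the solution
to the Yule-Walker system G_k phi = r_k where
  (G_k)_{ij} = rho(|i - j|), (r_k)_i = rho(i), i,j = 1..k.
Equivalently, Durbin-Levinson gives phi_{kk} iteratively:
  phi_{11} = rho(1)
  phi_{kk} = [rho(k) - sum_{j=1..k-1} phi_{k-1,j} rho(k-j)]
            / [1 - sum_{j=1..k-1} phi_{k-1,j} rho(j)],
  phi_{k,j} = phi_{k-1,j} - phi_{kk} phi_{k-1,k-j},  j = 1..k-1.
Step k = 1:
  phi_11 = rho(1) = -0.1829.
Step k = 2:
  phi_22 = [rho(2) - phi_11 rho(1)] / [1 - phi_11 rho(1)] = [0.1862 - (-0.1829)(-0.1829)] / [1 - (-0.1829)(-0.1829)]
         = 0.15274759 / 0.96654759 = 0.158.
Therefore phi_{22} = 0.1580.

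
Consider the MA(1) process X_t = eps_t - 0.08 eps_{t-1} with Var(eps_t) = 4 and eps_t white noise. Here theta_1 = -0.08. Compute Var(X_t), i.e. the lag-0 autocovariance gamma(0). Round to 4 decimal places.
\gamma(0) = 4.0256

For an MA(q) process X_t = eps_t + sum_i theta_i eps_{t-i} with
Var(eps_t) = sigma^2, the variance is
  gamma(0) = sigma^2 * (1 + sum_i theta_i^2).
  sum_i theta_i^2 = (-0.08)^2 = 0.0064.
  gamma(0) = 4 * (1 + 0.0064) = 4 * 1.0064 = 4.0256.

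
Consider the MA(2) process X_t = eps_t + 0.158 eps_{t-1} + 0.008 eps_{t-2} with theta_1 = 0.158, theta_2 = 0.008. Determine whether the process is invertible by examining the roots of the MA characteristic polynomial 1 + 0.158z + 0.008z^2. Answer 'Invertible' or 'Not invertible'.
\text{Invertible}

The MA(q) characteristic polynomial is P(z) = 1 + 0.158z + 0.008z^2.
Invertibility requires all roots to lie outside the unit circle, i.e. |z| > 1 for every root.
Set 1 + (0.158) z + (0.008) z^2 = 0, i.e. a z^2 + b z + c = 0 with a = 0.008, b = 0.158, c = 1.
Discriminant D = b^2 - 4ac = (0.158)^2 - 4*(0.008)*1 = 0.024964 - (0.032) = -0.007036.
D < 0, so the roots are the complex-conjugate pair z = (-b +/- i sqrt(-D)) / (2a) = -9.875 +/- 5.2426i.
For a conjugate pair |z|^2 = z * conj(z) = (product of roots) = c/a = 1/(0.008) = 125, so |z| = sqrt(125) = 11.1803 for both roots.
Moduli of all roots: 11.1803, 11.1803.
All moduli strictly greater than 1? Yes.
Verdict: Invertible.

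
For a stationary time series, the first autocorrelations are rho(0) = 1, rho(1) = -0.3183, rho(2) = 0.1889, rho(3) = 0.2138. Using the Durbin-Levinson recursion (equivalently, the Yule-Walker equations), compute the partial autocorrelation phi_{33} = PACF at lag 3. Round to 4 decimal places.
\phi_{33} = 0.3360

The PACF at lag k is phi_{kk}, the last component of the solution
to the Yule-Walker system G_k phi = r_k where
  (G_k)_{ij} = rho(|i - j|), (r_k)_i = rho(i), i,j = 1..k.
Equivalently, Durbin-Levinson gives phi_{kk} iteratively:
  phi_{11} = rho(1)
  phi_{kk} = [rho(k) - sum_{j=1..k-1} phi_{k-1,j} rho(k-j)]
            / [1 - sum_{j=1..k-1} phi_{k-1,j} rho(j)],
  phi_{k,j} = phi_{k-1,j} - phi_{kk} phi_{k-1,k-j},  j = 1..k-1.
Step k = 1:
  phi_11 = rho(1) = -0.3183.
Step k = 2:
  phi_22 = [rho(2) - phi_11 rho(1)] / [1 - phi_11 rho(1)] = [0.1889 - (-0.3183)(-0.3183)] / [1 - (-0.3183)(-0.3183)]
         = 0.08758511 / 0.89868511 = 0.097459.
  Update: phi_21 = phi_11 - phi_22 phi_11 = -0.3183 - (0.097459)(-0.3183) = -0.287279.
Step k = 3:
  phi_33 = [rho(3) - phi_21 rho(2) - phi_22 rho(1)] / [1 - phi_21 rho(1) - phi_22 rho(2)]
    numerator   = 0.2138 - (-0.287279)(0.1889) - (0.097459)(-0.3183) = 0.29908821
    denominator = 1 - (-0.287279)(-0.3183) - (0.097459)(0.1889) = 0.89014914
  phi_33 = 0.29908821 / 0.89014914 = 0.336.
Therefore phi_{33} = 0.3360.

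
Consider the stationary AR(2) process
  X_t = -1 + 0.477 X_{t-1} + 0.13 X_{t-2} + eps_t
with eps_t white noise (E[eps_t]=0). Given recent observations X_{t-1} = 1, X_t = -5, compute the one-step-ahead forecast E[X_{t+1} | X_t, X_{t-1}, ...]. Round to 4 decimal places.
E[X_{t+1} \mid \mathcal F_t] = -3.2550

For an AR(p) model X_t = c + sum_i phi_i X_{t-i} + eps_t, the
one-step-ahead conditional mean is
  E[X_{t+1} | X_t, ...] = c + sum_i phi_i X_{t+1-i}.
Substitute known values:
  E[X_{t+1} | ...] = -1 + (0.477) * (-5) + (0.13) * (1)
                   = -3.2550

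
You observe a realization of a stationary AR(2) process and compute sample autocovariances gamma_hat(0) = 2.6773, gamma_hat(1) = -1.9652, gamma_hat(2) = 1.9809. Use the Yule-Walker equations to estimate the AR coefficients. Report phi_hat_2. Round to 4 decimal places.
\hat\phi_{2} = 0.4360

The Yule-Walker equations for an AR(p) process read, in matrix form,
  Gamma_p phi = r_p,   with   (Gamma_p)_{ij} = gamma(|i - j|),
                       (r_p)_i = gamma(i),   i,j = 1..p.
Substitute the sample gammas (Toeplitz matrix and right-hand side of size 2):
  Gamma_p = [[2.6773, -1.9652], [-1.9652, 2.6773]]
  r_p     = [-1.9652, 1.9809]
Written out:
  2.6773 phi_1 - 1.9652 phi_2 = -1.9652
  -1.9652 phi_1 + 2.6773 phi_2 = 1.9809
Solve by Cramer's rule:
  det = gamma(0)^2 - gamma(1)^2 = (2.6773)^2 - (-1.9652)^2 = 7.16793529 - 3.86201104 = 3.30592425
  phi_hat_1 = [gamma(1) gamma(0) - gamma(1) gamma(2)] / det = [(-1.9652)(2.6773) - (-1.9652)(1.9809)] / 3.30592425 = -1.36856528 / 3.30592425 = -0.414
  phi_hat_2 = [gamma(0) gamma(2) - gamma(1)^2] / det = [(2.6773)(1.9809) - (-1.9652)^2] / 3.30592425 = 1.44145253 / 3.30592425 = 0.436
So phi_hat = [-0.4140, 0.4360].
Therefore phi_hat_2 = 0.4360.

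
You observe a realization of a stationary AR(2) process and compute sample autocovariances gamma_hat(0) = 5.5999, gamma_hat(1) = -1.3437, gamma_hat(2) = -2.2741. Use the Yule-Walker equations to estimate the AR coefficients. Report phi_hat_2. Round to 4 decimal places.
\hat\phi_{2} = -0.4920

The Yule-Walker equations for an AR(p) process read, in matrix form,
  Gamma_p phi = r_p,   with   (Gamma_p)_{ij} = gamma(|i - j|),
                       (r_p)_i = gamma(i),   i,j = 1..p.
Substitute the sample gammas (Toeplitz matrix and right-hand side of size 2):
  Gamma_p = [[5.5999, -1.3437], [-1.3437, 5.5999]]
  r_p     = [-1.3437, -2.2741]
Written out:
  5.5999 phi_1 - 1.3437 phi_2 = -1.3437
  -1.3437 phi_1 + 5.5999 phi_2 = -2.2741
Solve by Cramer's rule:
  det = gamma(0)^2 - gamma(1)^2 = (5.5999)^2 - (-1.3437)^2 = 31.35888001 - 1.80552969 = 29.55335032
  phi_hat_1 = [gamma(1) gamma(0) - gamma(1) gamma(2)] / det = [(-1.3437)(5.5999) - (-1.3437)(-2.2741)] / 29.55335032 = -10.5802938 / 29.55335032 = -0.358
  phi_hat_2 = [gamma(0) gamma(2) - gamma(1)^2] / det = [(5.5999)(-2.2741) - (-1.3437)^2] / 29.55335032 = -14.54026228 / 29.55335032 = -0.492
So phi_hat = [-0.3580, -0.4920].
Therefore phi_hat_2 = -0.4920.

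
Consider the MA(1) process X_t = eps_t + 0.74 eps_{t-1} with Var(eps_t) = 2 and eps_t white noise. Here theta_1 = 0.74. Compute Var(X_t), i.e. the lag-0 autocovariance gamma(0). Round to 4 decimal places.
\gamma(0) = 3.0952

For an MA(q) process X_t = eps_t + sum_i theta_i eps_{t-i} with
Var(eps_t) = sigma^2, the variance is
  gamma(0) = sigma^2 * (1 + sum_i theta_i^2).
  sum_i theta_i^2 = (0.74)^2 = 0.5476.
  gamma(0) = 2 * (1 + 0.5476) = 2 * 1.5476 = 3.0952.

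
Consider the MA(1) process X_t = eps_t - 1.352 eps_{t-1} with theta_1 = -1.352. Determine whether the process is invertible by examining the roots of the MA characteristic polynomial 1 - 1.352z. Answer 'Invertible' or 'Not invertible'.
\text{Not invertible}

The MA(q) characteristic polynomial is P(z) = 1 - 1.352z.
Invertibility requires all roots to lie outside the unit circle, i.e. |z| > 1 for every root.
This is linear in z: 1 + (-1.352) z = 0  =>  z = -1/(-1.352) = 0.739645,  |z| = 0.739645.
Moduli of all roots: 0.7396.
All moduli strictly greater than 1? No.
Verdict: Not invertible.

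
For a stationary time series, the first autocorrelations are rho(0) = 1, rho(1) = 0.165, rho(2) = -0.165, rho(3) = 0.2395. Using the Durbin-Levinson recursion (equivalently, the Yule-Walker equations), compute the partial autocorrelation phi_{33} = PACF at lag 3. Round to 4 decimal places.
\phi_{33} = 0.3260

The PACF at lag k is phi_{kk}, the last component of the solution
to the Yule-Walker system G_k phi = r_k where
  (G_k)_{ij} = rho(|i - j|), (r_k)_i = rho(i), i,j = 1..k.
Equivalently, Durbin-Levinson gives phi_{kk} iteratively:
  phi_{11} = rho(1)
  phi_{kk} = [rho(k) - sum_{j=1..k-1} phi_{k-1,j} rho(k-j)]
            / [1 - sum_{j=1..k-1} phi_{k-1,j} rho(j)],
  phi_{k,j} = phi_{k-1,j} - phi_{kk} phi_{k-1,k-j},  j = 1..k-1.
Step k = 1:
  phi_11 = rho(1) = 0.165.
Step k = 2:
  phi_22 = [rho(2) - phi_11 rho(1)] / [1 - phi_11 rho(1)] = [-0.165 - (0.165)(0.165)] / [1 - (0.165)(0.165)]
         = -0.192225 / 0.972775 = -0.197605.
  Update: phi_21 = phi_11 - phi_22 phi_11 = 0.165 - (-0.197605)(0.165) = 0.197605.
Step k = 3:
  phi_33 = [rho(3) - phi_21 rho(2) - phi_22 rho(1)] / [1 - phi_21 rho(1) - phi_22 rho(2)]
    numerator   = 0.2395 - (0.197605)(-0.165) - (-0.197605)(0.165) = 0.30470958
    denominator = 1 - (0.197605)(0.165) - (-0.197605)(-0.165) = 0.93479042
  phi_33 = 0.30470958 / 0.93479042 = 0.326.
Therefore phi_{33} = 0.3260.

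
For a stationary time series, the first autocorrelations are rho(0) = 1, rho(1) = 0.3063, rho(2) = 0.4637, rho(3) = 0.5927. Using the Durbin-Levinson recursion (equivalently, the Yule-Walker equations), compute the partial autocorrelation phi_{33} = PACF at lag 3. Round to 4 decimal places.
\phi_{33} = 0.5080

The PACF at lag k is phi_{kk}, the last component of the solution
to the Yule-Walker system G_k phi = r_k where
  (G_k)_{ij} = rho(|i - j|), (r_k)_i = rho(i), i,j = 1..k.
Equivalently, Durbin-Levinson gives phi_{kk} iteratively:
  phi_{11} = rho(1)
  phi_{kk} = [rho(k) - sum_{j=1..k-1} phi_{k-1,j} rho(k-j)]
            / [1 - sum_{j=1..k-1} phi_{k-1,j} rho(j)],
  phi_{k,j} = phi_{k-1,j} - phi_{kk} phi_{k-1,k-j},  j = 1..k-1.
Step k = 1:
  phi_11 = rho(1) = 0.3063.
Step k = 2:
  phi_22 = [rho(2) - phi_11 rho(1)] / [1 - phi_11 rho(1)] = [0.4637 - (0.3063)(0.3063)] / [1 - (0.3063)(0.3063)]
         = 0.36988031 / 0.90618031 = 0.408175.
  Update: phi_21 = phi_11 - phi_22 phi_11 = 0.3063 - (0.408175)(0.3063) = 0.181276.
Step k = 3:
  phi_33 = [rho(3) - phi_21 rho(2) - phi_22 rho(1)] / [1 - phi_21 rho(1) - phi_22 rho(2)]
    numerator   = 0.5927 - (0.181276)(0.4637) - (0.408175)(0.3063) = 0.38361829
    denominator = 1 - (0.181276)(0.3063) - (0.408175)(0.4637) = 0.75520435
  phi_33 = 0.38361829 / 0.75520435 = 0.508.
Therefore phi_{33} = 0.5080.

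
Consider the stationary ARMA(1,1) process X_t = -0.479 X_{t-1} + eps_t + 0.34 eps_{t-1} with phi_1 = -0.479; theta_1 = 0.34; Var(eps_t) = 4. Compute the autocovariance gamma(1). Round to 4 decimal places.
\gamma(1) = -0.6040

Multiply the model equation by X_{t-k} and take expectations. With theta_0 = psi_0 = 1 and psi_j the MA(infinity) weights, this gives
  gamma(k) - sum_i phi_i gamma(k-i) = c_k,
  c_k = sigma^2 * sum_{j=k..q} theta_j psi_{j-k}   (c_k = 0 for k > q),
using gamma(-m) = gamma(m).
psi-weights needed (psi_j = theta_j + sum_i phi_i psi_{j-i}):
  psi_1 = theta_1 + phi_1 = 0.34 + (-0.479) = -0.139
Right-hand sides:
  c_0 = sigma^2 (1 + theta_1 psi_1) = 4 * (1 + (0.34)(-0.139)) = 4 * 0.95274 = 3.81096
  c_1 = sigma^2 theta_1 = 4 * (0.34) = 1.36
  c_2 = 0
Equations for k = 0 and k = 1 (AR order 1):
  gamma(0) = phi_1 gamma(1) + c_0
  gamma(1) = phi_1 gamma(0) + c_1
Substituting the second into the first: gamma(0) (1 - phi_1^2) = c_0 + phi_1 c_1, so
  gamma(0) = (c_0 + phi_1 c_1) / (1 - phi_1^2) = (3.81096 + (-0.479)(1.36)) / (1 - (-0.479)^2) = 3.15952 / 0.770559 = 4.100296.
  gamma(1) = phi_1 gamma(0) + c_1 = (-0.479)(4.100296) + (1.36) = -0.604042.
Therefore gamma(1) = -0.6040 (to 4 decimal places).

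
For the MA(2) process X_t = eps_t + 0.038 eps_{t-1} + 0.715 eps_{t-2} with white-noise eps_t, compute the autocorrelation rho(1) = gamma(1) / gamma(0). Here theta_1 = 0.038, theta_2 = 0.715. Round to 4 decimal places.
\rho(1) = 0.0431

For an MA(q) process with theta_0 = 1, the autocovariance is
  gamma(k) = sigma^2 * sum_{i=0..q-k} theta_i * theta_{i+k},
and rho(k) = gamma(k) / gamma(0). Sigma^2 cancels.
  numerator   = (1)*(0.038) + (0.038)*(0.715) = 0.06517.
  denominator = (1)^2 + (0.038)^2 + (0.715)^2 = 1.512669.
  rho(1) = 0.06517 / 1.512669 = 0.0431.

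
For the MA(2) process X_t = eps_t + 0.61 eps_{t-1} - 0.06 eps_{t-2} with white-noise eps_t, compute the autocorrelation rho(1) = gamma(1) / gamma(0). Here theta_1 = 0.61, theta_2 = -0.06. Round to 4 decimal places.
\rho(1) = 0.4168

For an MA(q) process with theta_0 = 1, the autocovariance is
  gamma(k) = sigma^2 * sum_{i=0..q-k} theta_i * theta_{i+k},
and rho(k) = gamma(k) / gamma(0). Sigma^2 cancels.
  numerator   = (1)*(0.61) + (0.61)*(-0.06) = 0.5734.
  denominator = (1)^2 + (0.61)^2 + (-0.06)^2 = 1.3757.
  rho(1) = 0.5734 / 1.3757 = 0.4168.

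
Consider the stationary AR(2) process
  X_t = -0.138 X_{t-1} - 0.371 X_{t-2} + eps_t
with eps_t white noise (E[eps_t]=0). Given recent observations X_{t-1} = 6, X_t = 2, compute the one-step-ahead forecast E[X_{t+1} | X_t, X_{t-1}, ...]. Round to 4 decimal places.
E[X_{t+1} \mid \mathcal F_t] = -2.5020

For an AR(p) model X_t = c + sum_i phi_i X_{t-i} + eps_t, the
one-step-ahead conditional mean is
  E[X_{t+1} | X_t, ...] = c + sum_i phi_i X_{t+1-i}.
Substitute known values:
  E[X_{t+1} | ...] = (-0.138) * (2) + (-0.371) * (6)
                   = -2.5020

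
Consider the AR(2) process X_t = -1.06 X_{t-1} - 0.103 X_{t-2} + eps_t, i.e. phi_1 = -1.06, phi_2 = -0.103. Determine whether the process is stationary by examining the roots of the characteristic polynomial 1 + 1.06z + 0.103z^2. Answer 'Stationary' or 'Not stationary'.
\text{Stationary}

The AR(p) characteristic polynomial is P(z) = 1 + 1.06z + 0.103z^2.
Stationarity requires all roots to lie outside the unit circle, i.e. |z| > 1 for every root.
Set 1 + (1.06) z + (0.103) z^2 = 0, i.e. a z^2 + b z + c = 0 with a = 0.103, b = 1.06, c = 1.
Discriminant D = b^2 - 4ac = (1.06)^2 - 4*(0.103)*1 = 1.1236 - (0.412) = 0.7116.
D >= 0, so the roots are real: z = (-b +/- sqrt(D)) / (2a) = (-1.06 +/- 0.843564) / (0.206).
  z_1 = (-1.06 + 0.843564) / (0.206) = -1.0507,   |z_1| = 1.0507.
  z_2 = (-1.06 - 0.843564) / (0.206) = -9.2406,   |z_2| = 9.2406.
Moduli of all roots: 1.0507, 9.2406.
All moduli strictly greater than 1? Yes.
Verdict: Stationary.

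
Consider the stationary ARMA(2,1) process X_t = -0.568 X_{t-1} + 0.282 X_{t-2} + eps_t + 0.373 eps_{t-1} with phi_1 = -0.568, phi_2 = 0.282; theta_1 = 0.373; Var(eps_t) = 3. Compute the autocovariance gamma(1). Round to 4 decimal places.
\gamma(1) = -2.2242

Multiply the model equation by X_{t-k} and take expectations. With theta_0 = psi_0 = 1 and psi_j the MA(infinity) weights, this gives
  gamma(k) - sum_i phi_i gamma(k-i) = c_k,
  c_k = sigma^2 * sum_{j=k..q} theta_j psi_{j-k}   (c_k = 0 for k > q),
using gamma(-m) = gamma(m).
psi-weights needed (psi_j = theta_j + sum_i phi_i psi_{j-i}):
  psi_1 = theta_1 + phi_1 = 0.373 + (-0.568) = -0.195
Right-hand sides:
  c_0 = sigma^2 (1 + theta_1 psi_1) = 3 * (1 + (0.373)(-0.195)) = 3 * 0.927265 = 2.781795
  c_1 = sigma^2 theta_1 = 3 * (0.373) = 1.119
  c_2 = 0
Equations for k = 0, 1, 2 (AR order 2, c_2 = 0):
  (E0) gamma(0) = phi_1 gamma(1) + phi_2 gamma(2) + c_0
  (E1) gamma(1) = phi_1 gamma(0) + phi_2 gamma(1) + c_1
  (E2) gamma(2) = phi_1 gamma(1) + phi_2 gamma(0)
From (E1): gamma(1) = A gamma(0) + B with
  A = phi_1 / (1 - phi_2) = -0.568 / 0.718 = -0.791086,   B = c_1 / (1 - phi_2) = 1.119 / 0.718 = 1.558496.
Insert (E2) into (E0): gamma(0) (1 - phi_2^2) = phi_1 (1 + phi_2) gamma(1) + c_0.
  phi_1 (1 + phi_2) = (-0.568)(1.282) = -0.728176,   1 - phi_2^2 = 0.920476.
Replace gamma(1) by A gamma(0) + B and collect gamma(0):
  gamma(0) [0.920476 - (-0.728176)(-0.791086)] = (-0.728176)(1.558496) + 2.781795
  gamma(0) * 0.344426 = 1.646936
  gamma(0) = 1.646936 / 0.344426 = 4.781684.
  gamma(1) = A gamma(0) + B = (-0.791086)(4.781684) + (1.558496) = -2.224229.
Therefore gamma(1) = -2.2242 (to 4 decimal places).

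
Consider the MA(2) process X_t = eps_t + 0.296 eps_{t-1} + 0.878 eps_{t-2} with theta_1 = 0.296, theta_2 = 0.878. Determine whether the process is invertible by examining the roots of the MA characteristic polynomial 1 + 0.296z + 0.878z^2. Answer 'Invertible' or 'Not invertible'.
\text{Invertible}

The MA(q) characteristic polynomial is P(z) = 1 + 0.296z + 0.878z^2.
Invertibility requires all roots to lie outside the unit circle, i.e. |z| > 1 for every root.
Set 1 + (0.296) z + (0.878) z^2 = 0, i.e. a z^2 + b z + c = 0 with a = 0.878, b = 0.296, c = 1.
Discriminant D = b^2 - 4ac = (0.296)^2 - 4*(0.878)*1 = 0.087616 - (3.512) = -3.424384.
D < 0, so the roots are the complex-conjugate pair z = (-b +/- i sqrt(-D)) / (2a) = -0.1686 +/- 1.0538i.
For a conjugate pair |z|^2 = z * conj(z) = (product of roots) = c/a = 1/(0.878) = 1.138952, so |z| = sqrt(1.138952) = 1.0672 for both roots.
Moduli of all roots: 1.0672, 1.0672.
All moduli strictly greater than 1? Yes.
Verdict: Invertible.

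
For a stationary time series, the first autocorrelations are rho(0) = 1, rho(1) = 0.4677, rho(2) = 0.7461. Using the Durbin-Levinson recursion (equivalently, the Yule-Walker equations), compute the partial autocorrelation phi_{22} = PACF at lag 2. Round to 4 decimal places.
\phi_{22} = 0.6750

The PACF at lag k is phi_{kk}, the last component of the solution
to the Yule-Walker system G_k phi = r_k where
  (G_k)_{ij} = rho(|i - j|), (r_k)_i = rho(i), i,j = 1..k.
Equivalently, Durbin-Levinson gives phi_{kk} iteratively:
  phi_{11} = rho(1)
  phi_{kk} = [rho(k) - sum_{j=1..k-1} phi_{k-1,j} rho(k-j)]
            / [1 - sum_{j=1..k-1} phi_{k-1,j} rho(j)],
  phi_{k,j} = phi_{k-1,j} - phi_{kk} phi_{k-1,k-j},  j = 1..k-1.
Step k = 1:
  phi_11 = rho(1) = 0.4677.
Step k = 2:
  phi_22 = [rho(2) - phi_11 rho(1)] / [1 - phi_11 rho(1)] = [0.7461 - (0.4677)(0.4677)] / [1 - (0.4677)(0.4677)]
         = 0.52735671 / 0.78125671 = 0.675.
Therefore phi_{22} = 0.6750.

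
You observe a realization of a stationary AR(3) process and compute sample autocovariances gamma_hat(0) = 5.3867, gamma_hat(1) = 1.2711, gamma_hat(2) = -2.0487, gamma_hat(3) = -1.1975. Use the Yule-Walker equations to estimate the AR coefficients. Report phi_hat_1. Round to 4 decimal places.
\hat\phi_{1} = 0.3560

The Yule-Walker equations for an AR(p) process read, in matrix form,
  Gamma_p phi = r_p,   with   (Gamma_p)_{ij} = gamma(|i - j|),
                       (r_p)_i = gamma(i),   i,j = 1..p.
Substitute the sample gammas (Toeplitz matrix and right-hand side of size 3):
  Gamma_p = [[5.3867, 1.2711, -2.0487], [1.2711, 5.3867, 1.2711], [-2.0487, 1.2711, 5.3867]]
  r_p     = [1.2711, -2.0487, -1.1975]
Written out (R1..R3):
  (R1) 5.3867 phi_1 + 1.2711 phi_2 - 2.0487 phi_3 = 1.2711
  (R2) 1.2711 phi_1 + 5.3867 phi_2 + 1.2711 phi_3 = -2.0487
  (R3) -2.0487 phi_1 + 1.2711 phi_2 + 5.3867 phi_3 = -1.1975
Gaussian elimination:
  R2 <- R2 - (1.2711/5.3867) R1 = R2 - (0.23597) R1:  5.086758 phi_2 + 1.754532 phi_3 = -2.348642
  R3 <- R3 - (-2.0487/5.3867) R1 = R3 - (-0.380326) R1:  1.754532 phi_2 + 4.607527 phi_3 = -0.714068
  R3 <- R3 - (1.754532/5.086758) R2 = R3 - (0.344921) R2:  4.002351 phi_3 = 0.096029
Back-substitution:
  phi_hat_3 = 0.096029 / 4.002351 = 0.023993
  phi_hat_2 = (-2.348642 - (1.754532)(0.023993)) / 5.086758 = -0.469992
  phi_hat_1 = (1.2711 - (1.2711)(-0.469992) - (-2.0487)(0.023993)) / 5.3867 = 0.355999
So phi_hat = [0.3560, -0.4700, 0.0240].
Therefore phi_hat_1 = 0.3560.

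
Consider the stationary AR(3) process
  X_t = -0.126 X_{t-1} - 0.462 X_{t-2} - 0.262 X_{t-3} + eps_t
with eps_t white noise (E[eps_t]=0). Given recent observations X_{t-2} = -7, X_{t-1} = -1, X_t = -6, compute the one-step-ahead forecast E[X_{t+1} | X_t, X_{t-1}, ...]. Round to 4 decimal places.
E[X_{t+1} \mid \mathcal F_t] = 3.0520

For an AR(p) model X_t = c + sum_i phi_i X_{t-i} + eps_t, the
one-step-ahead conditional mean is
  E[X_{t+1} | X_t, ...] = c + sum_i phi_i X_{t+1-i}.
Substitute known values:
  E[X_{t+1} | ...] = (-0.126) * (-6) + (-0.462) * (-1) + (-0.262) * (-7)
                   = 3.0520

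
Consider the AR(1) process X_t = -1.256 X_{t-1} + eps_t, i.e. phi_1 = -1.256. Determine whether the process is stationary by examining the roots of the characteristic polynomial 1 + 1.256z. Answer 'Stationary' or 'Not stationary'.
\text{Not stationary}

The AR(p) characteristic polynomial is P(z) = 1 + 1.256z.
Stationarity requires all roots to lie outside the unit circle, i.e. |z| > 1 for every root.
This is linear in z: 1 + (1.256) z = 0  =>  z = -1/(1.256) = -0.796178,  |z| = 0.796178.
Moduli of all roots: 0.7962.
All moduli strictly greater than 1? No.
Verdict: Not stationary.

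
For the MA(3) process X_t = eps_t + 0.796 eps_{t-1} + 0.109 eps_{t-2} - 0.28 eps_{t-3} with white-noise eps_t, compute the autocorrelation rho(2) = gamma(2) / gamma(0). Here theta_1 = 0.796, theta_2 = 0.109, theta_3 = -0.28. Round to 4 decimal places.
\rho(2) = -0.0661

For an MA(q) process with theta_0 = 1, the autocovariance is
  gamma(k) = sigma^2 * sum_{i=0..q-k} theta_i * theta_{i+k},
and rho(k) = gamma(k) / gamma(0). Sigma^2 cancels.
  numerator   = (1)*(0.109) + (0.796)*(-0.28) = -0.11388.
  denominator = (1)^2 + (0.796)^2 + (0.109)^2 + (-0.28)^2 = 1.723897.
  rho(2) = -0.11388 / 1.723897 = -0.0661.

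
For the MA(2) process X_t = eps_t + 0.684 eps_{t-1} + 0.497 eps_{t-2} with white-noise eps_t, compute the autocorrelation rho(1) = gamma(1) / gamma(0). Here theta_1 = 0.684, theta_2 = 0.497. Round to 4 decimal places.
\rho(1) = 0.5971

For an MA(q) process with theta_0 = 1, the autocovariance is
  gamma(k) = sigma^2 * sum_{i=0..q-k} theta_i * theta_{i+k},
and rho(k) = gamma(k) / gamma(0). Sigma^2 cancels.
  numerator   = (1)*(0.684) + (0.684)*(0.497) = 1.023948.
  denominator = (1)^2 + (0.684)^2 + (0.497)^2 = 1.714865.
  rho(1) = 1.023948 / 1.714865 = 0.5971.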